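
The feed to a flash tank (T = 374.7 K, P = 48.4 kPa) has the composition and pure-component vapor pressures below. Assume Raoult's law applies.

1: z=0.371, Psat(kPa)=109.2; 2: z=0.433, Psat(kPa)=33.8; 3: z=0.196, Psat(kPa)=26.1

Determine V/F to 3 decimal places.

Raoult's law: Kᵢ = Pᵢˢᵃᵗ/P = Pᵢˢᵃᵗ/48.4.
  K_1 = 109.2/48.4 = 2.25620, K_2 = 33.8/48.4 = 0.69835, K_3 = 26.1/48.4 = 0.53926
Material balance + equilibrium reduce to Σ zᵢ(Kᵢ−1)/(1+V/F(Kᵢ−1)) = 0.
g(0) = ΣzᵢKᵢ − 1 = 0.245 and g(1) = 1 − Σzᵢ/Kᵢ = -0.148, so a root lies in (0, 1).
Iterate (Newton) starting at V/F = 0.46:
  V/F = 0.460: g = 0.0291, g' = -0.355 → V/F = 0.542
  V/F = 0.542: g = 0.0008, g' = -0.337 → V/F = 0.544
Converged at V/F = 0.544.

V/F = 0.544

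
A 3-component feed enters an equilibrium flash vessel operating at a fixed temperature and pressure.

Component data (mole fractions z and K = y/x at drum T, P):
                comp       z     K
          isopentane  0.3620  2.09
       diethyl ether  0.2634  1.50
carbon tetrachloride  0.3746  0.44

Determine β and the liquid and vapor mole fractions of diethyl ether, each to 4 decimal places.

β = 0.6511, x_diethyl ether = 0.1987, y_diethyl ether = 0.2981

Material balance + equilibrium reduce to Σ zᵢ(Kᵢ−1)/(1+β(Kᵢ−1)) = 0.
g(0) = ΣzᵢKᵢ − 1 = 0.3165 and g(1) = 1 − Σzᵢ/Kᵢ = -0.2002, so a root lies in (0, 1).
Newton iteration, β⁰ = 0.57:
  β = 0.5700: g = 0.03773, g' = -0.4570 → β = 0.6526
  β = 0.6526: g = -0.00071, g' = -0.4760 → β = 0.6511
Converged at β = 0.6511.
Compositions from xᵢ = zᵢ/(1+β(Kᵢ−1)), yᵢ = Kᵢxᵢ:
  isopentane: x = 0.2117, y = 0.4425
  diethyl ether: x = 0.1987, y = 0.2981
  carbon tetrachloride: x = 0.5896, y = 0.2594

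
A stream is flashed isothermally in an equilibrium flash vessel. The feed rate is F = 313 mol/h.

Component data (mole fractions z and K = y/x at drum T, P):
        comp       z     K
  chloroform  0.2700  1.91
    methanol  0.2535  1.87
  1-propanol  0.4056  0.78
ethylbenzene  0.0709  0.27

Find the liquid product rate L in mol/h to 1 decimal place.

Material balance + equilibrium reduce to Σ zᵢ(Kᵢ−1)/(1+β(Kᵢ−1)) = 0.
Check two-phase: ΣzᵢKᵢ = 1.3253 > 1 and Σzᵢ/Kᵢ = 1.0595 > 1, so g(0) = 0.3253 > 0 and g(1) = -0.0595 < 0.
Iterate (Newton) starting at β = 0.5:
  β = 0.5000: g = 0.14079, g' = -0.3173 → β = 0.9437
  β = 0.9437: g = -0.02571, g' = -0.5443 → β = 0.8965
  β = 0.8965: g = -0.00172, g' = -0.4753 → β = 0.8929
Converged at β = 0.8929.
Then V = β·F = 0.8929·313 = 279.5 mol/h and L = F − V = 33.5 mol/h.

L = 33.5 mol/h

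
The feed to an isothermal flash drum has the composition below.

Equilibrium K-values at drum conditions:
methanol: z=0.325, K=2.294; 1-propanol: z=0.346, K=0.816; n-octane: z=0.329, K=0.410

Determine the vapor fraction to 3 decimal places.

ψ = 0.299

Iterate (Newton) starting at ψ = 0.59:
  ψ = 0.590: g = -0.1307, g' = -0.459 → ψ = 0.305
  ψ = 0.305: g = -0.0028, g' = -0.463 → ψ = 0.299
Converged at ψ = 0.299.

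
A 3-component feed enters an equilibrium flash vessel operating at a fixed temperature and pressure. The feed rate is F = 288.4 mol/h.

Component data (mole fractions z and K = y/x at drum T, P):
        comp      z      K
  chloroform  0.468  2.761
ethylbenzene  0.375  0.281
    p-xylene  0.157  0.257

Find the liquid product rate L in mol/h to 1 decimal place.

Rachford–Rice: g(ψ) = Σ zᵢ(Kᵢ−1)/(1+ψ(Kᵢ−1)) = 0.
g(0) = ΣzᵢKᵢ − 1 = 0.438 and g(1) = 1 − Σzᵢ/Kᵢ = -1.115, so a root lies in (0, 1).
Newton–Raphson from ψ = 0.5:
  ψ = 0.500: g = -0.1683, g' = -1.102 → ψ = 0.347
  ψ = 0.347: g = -0.0052, g' = -1.061 → ψ = 0.342
Converged at ψ = 0.342.
Then V = ψ·F = 0.3424·288.4 = 98.7 mol/h and L = F − V = 189.7 mol/h.

L = 189.7 mol/h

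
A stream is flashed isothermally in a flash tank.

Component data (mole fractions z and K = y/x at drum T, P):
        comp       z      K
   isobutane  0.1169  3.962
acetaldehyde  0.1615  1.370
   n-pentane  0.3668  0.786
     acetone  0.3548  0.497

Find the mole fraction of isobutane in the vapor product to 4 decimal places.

y_isobutane = 0.2981

Newton iteration, ψ⁰ = 0.5:
  ψ = 0.5000: g = -0.13634, g' = -0.3637 → ψ = 0.1251
  ψ = 0.1251: g = 0.03866, g' = -0.6862 → ψ = 0.1814
  ψ = 0.1814: g = 0.00317, g' = -0.5802 → ψ = 0.1869
Converged at ψ = 0.1869.
Compositions from xᵢ = zᵢ/(1+ψ(Kᵢ−1)), yᵢ = Kᵢxᵢ:
  isobutane: x = 0.0752, y = 0.2981
  acetaldehyde: x = 0.1511, y = 0.2069
  n-pentane: x = 0.3821, y = 0.3003
  acetone: x = 0.3916, y = 0.1946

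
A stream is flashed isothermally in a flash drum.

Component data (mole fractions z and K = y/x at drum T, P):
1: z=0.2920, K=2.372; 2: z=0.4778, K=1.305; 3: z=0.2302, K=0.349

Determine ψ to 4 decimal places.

Let ψ = V/F and solve Σ zᵢ(Kᵢ−1)/(1+ψ(Kᵢ−1)) = 0.
g(0) = ΣzᵢKᵢ − 1 = 0.3965 and g(1) = 1 − Σzᵢ/Kᵢ = -0.1488, so a root lies in (0, 1).
Newton iteration, ψ⁰ = 0.5:
  ψ = 0.5000: g = 0.14188, g' = -0.4413 → ψ = 0.8215
  ψ = 0.8215: g = -0.01729, g' = -0.6007 → ψ = 0.7928
  ψ = 0.7928: g = -0.00043, g' = -0.5716 → ψ = 0.7920
Converged at ψ = 0.7920.

ψ = 0.7920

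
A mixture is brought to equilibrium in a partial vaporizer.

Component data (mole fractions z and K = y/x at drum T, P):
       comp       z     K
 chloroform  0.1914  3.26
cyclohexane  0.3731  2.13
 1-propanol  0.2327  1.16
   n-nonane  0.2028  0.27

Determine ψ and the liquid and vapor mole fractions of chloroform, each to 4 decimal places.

Material balance + equilibrium reduce to Σ zᵢ(Kᵢ−1)/(1+ψ(Kᵢ−1)) = 0.
Check two-phase: ΣzᵢKᵢ = 1.7434 > 1 and Σzᵢ/Kᵢ = 1.1856 > 1, so g(0) = 0.7434 > 0 and g(1) = -0.1856 < 0.
Newton iteration, ψ⁰ = 0.63:
  ψ = 0.6300: g = 0.18446, g' = -0.7044 → ψ = 0.8919
  ψ = 0.8919: g = -0.03828, g' = -1.1179 → ψ = 0.8576
  ψ = 0.8576: g = -0.00186, g' = -1.0136 → ψ = 0.8558
Converged at ψ = 0.8558.
Compositions from xᵢ = zᵢ/(1+ψ(Kᵢ−1)), yᵢ = Kᵢxᵢ:
  chloroform: x = 0.0652, y = 0.2127
  cyclohexane: x = 0.1897, y = 0.4040
  1-propanol: x = 0.2047, y = 0.2374
  n-nonane: x = 0.5404, y = 0.1459

ψ = 0.8558, x_chloroform = 0.0652, y_chloroform = 0.2127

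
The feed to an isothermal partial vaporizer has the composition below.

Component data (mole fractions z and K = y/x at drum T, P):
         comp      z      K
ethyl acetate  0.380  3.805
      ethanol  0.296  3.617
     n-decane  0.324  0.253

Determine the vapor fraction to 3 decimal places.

Material balance + equilibrium reduce to Σ zᵢ(Kᵢ−1)/(1+ψ(Kᵢ−1)) = 0.
Feasibility: ΣzᵢKᵢ = 2.599, Σzᵢ/Kᵢ = 1.462 — both > 1, two phases present.
Newton iteration, ψ⁰ = 0.56:
  ψ = 0.560: g = 0.3127, g' = -1.320 → ψ = 0.797
  ψ = 0.797: g = -0.0175, g' = -1.602 → ψ = 0.786
Converged at ψ = 0.786.

ψ = 0.786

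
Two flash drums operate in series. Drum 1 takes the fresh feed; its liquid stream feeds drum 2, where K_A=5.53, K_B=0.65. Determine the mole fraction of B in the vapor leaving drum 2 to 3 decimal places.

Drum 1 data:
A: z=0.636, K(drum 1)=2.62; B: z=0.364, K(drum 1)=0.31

Drum 1:
Let ψ₁ = V/F and solve Σ zᵢ(Kᵢ−1)/(1+ψ₁(Kᵢ−1)) = 0.
Check two-phase: ΣzᵢKᵢ = 1.779 > 1 and Σzᵢ/Kᵢ = 1.417 > 1, so g(0) = 0.779 > 0 and g(1) = -0.417 < 0.
Binary case is linear: z₁(K₁−1)(1+ψ₁(K₂−1)) + z₂(K₂−1)(1+ψ₁(K₁−1)) = 0
⇒ ψ₁ = [z₁(K₁−1)+z₂(K₂−1)] / [−(K₁−1)(K₂−1)] = 0.7792/1.1178 = 0.697
Drum-1 compositions:
  A: x = 0.299, y = 0.783
  B: x = 0.701, y = 0.217
Drum-2 feed = drum-1 liquid: z₂ = (0.2987, 0.7013).
Drum 2:
Rachford–Rice: g(ψ₂) = Σ zᵢ(Kᵢ−1)/(1+ψ₂(Kᵢ−1)) = 0.
g(0) = ΣzᵢKᵢ − 1 = 1.108 and g(1) = 1 − Σzᵢ/Kᵢ = -0.133, so a root lies in (0, 1).
Binary case is linear: z₁(K₁−1)(1+ψ₂(K₂−1)) + z₂(K₂−1)(1+ψ₂(K₁−1)) = 0
⇒ ψ₂ = [z₁(K₁−1)+z₂(K₂−1)] / [−(K₁−1)(K₂−1)] = 1.1077/1.5855 = 0.699
  A: x = 0.072, y = 0.397
  B: x = 0.928, y = 0.603

y_B (drum 2) = 0.603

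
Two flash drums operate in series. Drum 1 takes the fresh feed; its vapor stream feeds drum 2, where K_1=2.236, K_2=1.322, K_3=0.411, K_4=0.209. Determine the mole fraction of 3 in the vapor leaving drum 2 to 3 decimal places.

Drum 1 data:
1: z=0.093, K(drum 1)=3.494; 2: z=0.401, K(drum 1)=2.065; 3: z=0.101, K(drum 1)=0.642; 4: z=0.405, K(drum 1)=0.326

Drum 1:
Material balance + equilibrium reduce to Σ zᵢ(Kᵢ−1)/(1+ψ₁(Kᵢ−1)) = 0.
g(0) = ΣzᵢKᵢ − 1 = 0.350 and g(1) = 1 − Σzᵢ/Kᵢ = -0.620, so a root lies in (0, 1).
Iterate (Newton) starting at ψ₁ = 0.5:
  ψ₁ = 0.500: g = -0.0739, g' = -0.746 → ψ₁ = 0.401
  ψ₁ = 0.401: g = -0.0011, g' = -0.731 → ψ₁ = 0.400
Converged at ψ₁ = 0.400.
Drum-1 compositions:
  1: x = 0.047, y = 0.163
  2: x = 0.281, y = 0.581
  3: x = 0.118, y = 0.076
  4: x = 0.554, y = 0.181
Drum-2 feed = drum-1 vapor: z₂ = (0.1628, 0.5809, 0.0757, 0.1807).
Drum 2:
Rachford–Rice: g(ψ₂) = Σ zᵢ(Kᵢ−1)/(1+ψ₂(Kᵢ−1)) = 0.
g(0) = ΣzᵢKᵢ − 1 = 0.201 and g(1) = 1 − Σzᵢ/Kᵢ = -0.561, so a root lies in (0, 1).
Newton iteration, ψ₂⁰ = 0.5:
  ψ₂ = 0.500: g = -0.0142, g' = -0.502 → ψ₂ = 0.472
  ψ₂ = 0.472: g = -0.0003, g' = -0.483 → ψ₂ = 0.471
Converged at ψ₂ = 0.471.
  1: x = 0.103, y = 0.230
  2: x = 0.504, y = 0.667
  3: x = 0.105, y = 0.043
  4: x = 0.288, y = 0.060

y_3 (drum 2) = 0.043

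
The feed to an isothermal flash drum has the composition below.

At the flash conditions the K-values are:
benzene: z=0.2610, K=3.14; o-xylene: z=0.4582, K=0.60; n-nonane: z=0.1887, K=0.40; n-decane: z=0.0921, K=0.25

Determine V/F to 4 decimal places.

Newton iteration, V/F⁰ = 0.5:
  V/F = 0.5000: g = -0.23154, g' = -0.6648 → V/F = 0.1517
  V/F = 0.1517: g = 0.02404, g' = -0.9125 → V/F = 0.1780
  V/F = 0.1780: g = 0.00063, g' = -0.8659 → V/F = 0.1788
Converged at V/F = 0.1788.

V/F = 0.1788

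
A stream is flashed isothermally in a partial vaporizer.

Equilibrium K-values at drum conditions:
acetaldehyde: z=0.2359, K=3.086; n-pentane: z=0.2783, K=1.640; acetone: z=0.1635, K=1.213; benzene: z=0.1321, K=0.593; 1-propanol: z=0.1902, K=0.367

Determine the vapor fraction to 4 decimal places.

Let ψ = V/F and solve Σ zᵢ(Kᵢ−1)/(1+ψ(Kᵢ−1)) = 0.
Feasibility: ΣzᵢKᵢ = 1.5309, Σzᵢ/Kᵢ = 1.1219 — both > 1, two phases present.
Iterate (Newton) starting at ψ = 0.5:
  ψ = 0.5000: g = 0.16362, g' = -0.5150 → ψ = 0.8177
  ψ = 0.8177: g = -0.00171, g' = -0.5714 → ψ = 0.8147
Converged at ψ = 0.8147.

ψ = 0.8147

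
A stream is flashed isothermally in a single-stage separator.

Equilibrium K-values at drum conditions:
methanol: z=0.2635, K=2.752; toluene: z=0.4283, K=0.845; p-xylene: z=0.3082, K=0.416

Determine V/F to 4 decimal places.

Material balance + equilibrium reduce to Σ zᵢ(Kᵢ−1)/(1+V/F(Kᵢ−1)) = 0.
Feasibility: ΣzᵢKᵢ = 1.2153, Σzᵢ/Kᵢ = 1.3435 — both > 1, two phases present.
Iterate (Newton) starting at V/F = 0.5:
  V/F = 0.5000: g = -0.08010, g' = -0.4516 → V/F = 0.3226
  V/F = 0.3226: g = 0.00328, g' = -0.5011 → V/F = 0.3292
Converged at V/F = 0.3292.

V/F = 0.3292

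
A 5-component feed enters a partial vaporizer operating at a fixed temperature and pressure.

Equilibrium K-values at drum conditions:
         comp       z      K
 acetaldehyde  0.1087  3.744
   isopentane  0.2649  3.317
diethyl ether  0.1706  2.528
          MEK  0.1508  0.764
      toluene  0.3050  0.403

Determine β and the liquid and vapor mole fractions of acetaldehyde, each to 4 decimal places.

β = 0.8440, x_acetaldehyde = 0.0328, y_acetaldehyde = 0.1227

Let β = V/F and solve Σ zᵢ(Kᵢ−1)/(1+β(Kᵢ−1)) = 0.
Check two-phase: ΣzᵢKᵢ = 1.9550 > 1 and Σzᵢ/Kᵢ = 1.1306 > 1, so g(0) = 0.9550 > 0 and g(1) = -0.1306 < 0.
Iterate (Newton) starting at β = 0.54:
  β = 0.5400: g = 0.22616, g' = -0.7809 → β = 0.8296
  β = 0.8296: g = 0.01100, g' = -0.7600 → β = 0.8441
  β = 0.8441: g = -0.00006, g' = -0.7680 → β = 0.8440
Converged at β = 0.8440.
Compositions from xᵢ = zᵢ/(1+β(Kᵢ−1)), yᵢ = Kᵢxᵢ:
  acetaldehyde: x = 0.0328, y = 0.1227
  isopentane: x = 0.0896, y = 0.2973
  diethyl ether: x = 0.0745, y = 0.1884
  MEK: x = 0.1883, y = 0.1439
  toluene: x = 0.6148, y = 0.2478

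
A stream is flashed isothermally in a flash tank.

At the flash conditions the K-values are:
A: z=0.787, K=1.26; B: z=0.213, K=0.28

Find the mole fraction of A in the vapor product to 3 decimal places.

y_A = 0.926

Newton–Raphson from V/F = 0.5:
  V/F = 0.500: g = -0.0585, g' = -0.311 → V/F = 0.312
  V/F = 0.312: g = -0.0085, g' = -0.229 → V/F = 0.275
  V/F = 0.275: g = -0.0002, g' = -0.218 → V/F = 0.274
Converged at V/F = 0.274.
Compositions from xᵢ = zᵢ/(1+V/F(Kᵢ−1)), yᵢ = Kᵢxᵢ:
  A: x = 0.735, y = 0.926
  B: x = 0.265, y = 0.074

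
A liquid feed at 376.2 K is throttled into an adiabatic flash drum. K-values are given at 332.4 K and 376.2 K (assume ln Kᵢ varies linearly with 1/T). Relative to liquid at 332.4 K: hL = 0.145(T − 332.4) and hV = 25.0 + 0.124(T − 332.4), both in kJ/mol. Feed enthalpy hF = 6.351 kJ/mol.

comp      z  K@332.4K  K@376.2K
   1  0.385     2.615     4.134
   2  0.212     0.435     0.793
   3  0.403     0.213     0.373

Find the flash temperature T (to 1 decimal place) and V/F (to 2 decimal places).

T = 338.5 K, V/F = 0.22

Adiabatic flash: solve Rachford–Rice at each trial T, then check hF = ψ·hV(T) + (1−ψ)·hL(T).
  T = 332.4 K: K = (2.615, 0.435, 0.213), RR gives ψ = 0.160, H_out = 3.990 kJ/mol
  T = 376.2 K: K = (4.134, 0.793, 0.373), RR gives ψ = 0.559, H_out = 19.806 kJ/mol
  T = 354.3 K: K = (3.335, 0.598, 0.287), RR gives ψ = 0.362, H_out = 12.060 kJ/mol
  T = 343.4 K: K = (2.966, 0.513, 0.249), RR gives ψ = 0.266, H_out = 8.182 kJ/mol
  T = 337.9 K: K = (2.788, 0.473, 0.230), RR gives ψ = 0.215, H_out = 6.138 kJ/mol
  T = 340.6 K: K = (2.875, 0.493, 0.239), RR gives ψ = 0.240, H_out = 7.152 kJ/mol
  T = 339.2 K: K = (2.830, 0.482, 0.235), RR gives ψ = 0.227, H_out = 6.629 kJ/mol
Linear interpolation between T = 337.9 (H_out = 6.138) and T = 339.2 (H_out = 6.629) on hF = 6.351 gives T ≈ 338.5 K, at which ψ = 0.22.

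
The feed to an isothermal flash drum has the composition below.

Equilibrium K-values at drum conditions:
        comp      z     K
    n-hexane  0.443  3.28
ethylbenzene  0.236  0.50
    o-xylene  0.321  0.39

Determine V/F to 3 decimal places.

Material balance + equilibrium reduce to Σ zᵢ(Kᵢ−1)/(1+V/F(Kᵢ−1)) = 0.
g(0) = ΣzᵢKᵢ − 1 = 0.696 and g(1) = 1 − Σzᵢ/Kᵢ = -0.430, so a root lies in (0, 1).
Newton–Raphson from V/F = 0.31:
  V/F = 0.310: g = 0.2107, g' = -1.055 → V/F = 0.510
  V/F = 0.510: g = 0.0246, g' = -0.850 → V/F = 0.539
Converged at V/F = 0.539.

V/F = 0.539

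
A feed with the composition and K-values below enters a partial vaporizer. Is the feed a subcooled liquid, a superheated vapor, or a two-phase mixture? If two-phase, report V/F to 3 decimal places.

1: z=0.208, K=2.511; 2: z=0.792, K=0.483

subcooled liquid

ΣzᵢKᵢ = 0.905; Σzᵢ/Kᵢ = 1.723.
Since ΣzᵢKᵢ < 1 the mixture is below its bubble point — single liquid phase.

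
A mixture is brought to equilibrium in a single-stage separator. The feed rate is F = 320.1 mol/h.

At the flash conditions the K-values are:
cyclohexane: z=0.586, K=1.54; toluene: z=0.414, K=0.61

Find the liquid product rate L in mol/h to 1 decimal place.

Let ψ = V/F and solve Σ zᵢ(Kᵢ−1)/(1+ψ(Kᵢ−1)) = 0.
Check two-phase: ΣzᵢKᵢ = 1.155 > 1 and Σzᵢ/Kᵢ = 1.059 > 1, so g(0) = 0.155 > 0 and g(1) = -0.059 < 0.
Newton–Raphson from ψ = 0.39:
  ψ = 0.390: g = 0.0710, g' = -0.204 → ψ = 0.738
  ψ = 0.738: g = -0.0004, g' = -0.211 → ψ = 0.736
Converged at ψ = 0.736.
Then V = ψ·F = 0.7359·320.1 = 235.6 mol/h and L = F − V = 84.5 mol/h.

L = 84.5 mol/h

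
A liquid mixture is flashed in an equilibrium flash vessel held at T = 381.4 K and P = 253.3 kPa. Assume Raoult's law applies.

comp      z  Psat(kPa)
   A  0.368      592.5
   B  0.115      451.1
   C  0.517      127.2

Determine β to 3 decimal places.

β = 0.534

Raoult's law: Kᵢ = Pᵢˢᵃᵗ/P = Pᵢˢᵃᵗ/253.3.
  K_A = 592.5/253.3 = 2.33912, K_B = 451.1/253.3 = 1.78089, K_C = 127.2/253.3 = 0.50217
Material balance + equilibrium reduce to Σ zᵢ(Kᵢ−1)/(1+β(Kᵢ−1)) = 0.
g(0) = ΣzᵢKᵢ − 1 = 0.325 and g(1) = 1 − Σzᵢ/Kᵢ = -0.251, so a root lies in (0, 1).
Iterate (Newton) starting at β = 0.65:
  β = 0.650: g = -0.0575, g' = -0.500 → β = 0.535
  β = 0.535: g = -0.0003, g' = -0.497 → β = 0.534
Converged at β = 0.534.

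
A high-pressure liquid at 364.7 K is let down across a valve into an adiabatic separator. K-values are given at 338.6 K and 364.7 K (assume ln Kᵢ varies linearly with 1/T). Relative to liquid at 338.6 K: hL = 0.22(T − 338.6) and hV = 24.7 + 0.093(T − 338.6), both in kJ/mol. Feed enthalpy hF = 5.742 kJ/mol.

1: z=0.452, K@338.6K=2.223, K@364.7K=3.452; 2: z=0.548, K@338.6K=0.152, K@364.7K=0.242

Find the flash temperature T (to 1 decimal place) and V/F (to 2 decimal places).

T = 345.2 K, V/F = 0.18

Adiabatic flash: solve Rachford–Rice at each trial T, then check hF = ψ·hV(T) + (1−ψ)·hL(T).
  T = 338.6 K: K = (2.223, 0.152), RR gives ψ = 0.085, H_out = 2.098 kJ/mol
  T = 364.7 K: K = (3.452, 0.242), RR gives ψ = 0.373, H_out = 13.715 kJ/mol
  T = 351.6 K: K = (2.791, 0.193), RR gives ψ = 0.254, H_out = 8.720 kJ/mol
  T = 345.1 K: K = (2.496, 0.172), RR gives ψ = 0.179, H_out = 5.714 kJ/mol
  T = 348.4 K: K = (2.643, 0.182), RR gives ψ = 0.219, H_out = 7.300 kJ/mol
  T = 346.8 K: K = (2.571, 0.177), RR gives ψ = 0.201, H_out = 6.548 kJ/mol
Linear interpolation between T = 345.1 (H_out = 5.714) and T = 346.8 (H_out = 6.548) on hF = 5.742 gives T ≈ 345.2 K, at which ψ = 0.18.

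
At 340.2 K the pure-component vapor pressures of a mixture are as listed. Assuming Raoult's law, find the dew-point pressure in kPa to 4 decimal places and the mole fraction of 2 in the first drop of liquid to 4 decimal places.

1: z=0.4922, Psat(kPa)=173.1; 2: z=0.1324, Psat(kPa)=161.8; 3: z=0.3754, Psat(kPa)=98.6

At the dew point ψ → 1, so Σzᵢ/Kᵢ = 1 with Kᵢ = Pᵢˢᵃᵗ/P ⇒ 1/P = Σzᵢ/Pᵢˢᵃᵗ.
1/P = 0.4922/173.1 + 0.1324/161.8 + 0.3754/98.6 = 0.0074690 ⇒ P = 133.8860 kPa
xᵢ = zᵢP/Pᵢˢᵃᵗ ⇒ x_2 = 0.1324·133.8860/161.8 = 0.1096

Pdew = 133.8860 kPa, x_2 = 0.1096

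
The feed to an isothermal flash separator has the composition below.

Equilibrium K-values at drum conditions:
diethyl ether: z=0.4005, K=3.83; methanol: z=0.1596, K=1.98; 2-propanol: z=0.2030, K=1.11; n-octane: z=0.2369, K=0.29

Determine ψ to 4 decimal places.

ψ = 0.8631

Let ψ = V/F and solve Σ zᵢ(Kᵢ−1)/(1+ψ(Kᵢ−1)) = 0.
Feasibility: ΣzᵢKᵢ = 2.1440, Σzᵢ/Kᵢ = 1.1850 — both > 1, two phases present.
Newton–Raphson from ψ = 0.37:
  ψ = 0.3700: g = 0.46178, g' = -1.0699 → ψ = 0.8016
  ψ = 0.8016: g = 0.06450, g' = -0.9937 → ψ = 0.8665
  ψ = 0.8665: g = -0.00386, g' = -1.1226 → ψ = 0.8631
Converged at ψ = 0.8631.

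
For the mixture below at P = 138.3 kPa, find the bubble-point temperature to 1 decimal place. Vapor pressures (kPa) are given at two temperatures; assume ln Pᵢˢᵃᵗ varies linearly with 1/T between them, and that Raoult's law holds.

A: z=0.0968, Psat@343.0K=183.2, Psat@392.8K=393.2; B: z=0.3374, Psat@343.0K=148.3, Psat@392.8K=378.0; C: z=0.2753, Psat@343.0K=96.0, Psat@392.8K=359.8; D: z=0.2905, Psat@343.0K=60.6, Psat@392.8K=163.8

Bubble-point temperature: ΣzᵢPᵢˢᵃᵗ(T) = P. Interpolate ln Pᵢˢᵃᵗ = aᵢ + bᵢ/T.
  T = 343.0 K: ΣzᵢPᵢˢᵃᵗ = 111.80 kPa
  T = 392.8 K: ΣzᵢPᵢˢᵃᵗ = 312.24 kPa
  T = 367.9 K: ΣzᵢPᵢˢᵃᵗ = 192.55 kPa
  T = 355.4 K: ΣzᵢPᵢˢᵃᵗ = 147.78 kPa
  T = 349.2 K: ΣzᵢPᵢˢᵃᵗ = 128.81 kPa
  T = 352.3 K: ΣzᵢPᵢˢᵃᵗ = 138.04 kPa
  T = 353.9 K: ΣzᵢPᵢˢᵃᵗ = 143.00 kPa
Interpolating between 352.3 K and 353.9 K gives T ≈ 352.4 K.

T = 352.4 K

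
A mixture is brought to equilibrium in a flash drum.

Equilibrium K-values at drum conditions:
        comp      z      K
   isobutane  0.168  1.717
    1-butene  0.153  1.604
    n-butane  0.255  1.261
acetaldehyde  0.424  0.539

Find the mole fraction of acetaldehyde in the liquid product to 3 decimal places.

Material balance + equilibrium reduce to Σ zᵢ(Kᵢ−1)/(1+V/F(Kᵢ−1)) = 0.
g(0) = ΣzᵢKᵢ − 1 = 0.084 and g(1) = 1 − Σzᵢ/Kᵢ = -0.182, so a root lies in (0, 1).
Newton iteration, V/F⁰ = 0.5:
  V/F = 0.500: g = -0.0355, g' = -0.245 → V/F = 0.355
  V/F = 0.355: g = -0.0008, g' = -0.236 → V/F = 0.352
Converged at V/F = 0.352.
Compositions from xᵢ = zᵢ/(1+V/F(Kᵢ−1)), yᵢ = Kᵢxᵢ:
  isobutane: x = 0.134, y = 0.230
  1-butene: x = 0.126, y = 0.202
  n-butane: x = 0.234, y = 0.294
  acetaldehyde: x = 0.506, y = 0.273

x_acetaldehyde = 0.506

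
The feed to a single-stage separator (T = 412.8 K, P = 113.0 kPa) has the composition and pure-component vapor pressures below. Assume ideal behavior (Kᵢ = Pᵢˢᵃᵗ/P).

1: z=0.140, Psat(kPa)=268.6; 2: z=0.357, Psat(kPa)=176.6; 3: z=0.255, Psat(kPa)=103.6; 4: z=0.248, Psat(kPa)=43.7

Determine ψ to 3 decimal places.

ψ = 0.581

Raoult's law: Kᵢ = Pᵢˢᵃᵗ/P = Pᵢˢᵃᵗ/113.0.
  K_1 = 268.6/113.0 = 2.37699, K_2 = 176.6/113.0 = 1.56283, K_3 = 103.6/113.0 = 0.91681, K_4 = 43.7/113.0 = 0.38673
Rachford–Rice: g(ψ) = Σ zᵢ(Kᵢ−1)/(1+ψ(Kᵢ−1)) = 0.
Feasibility: ΣzᵢKᵢ = 1.220, Σzᵢ/Kᵢ = 1.207 — both > 1, two phases present.
Iterate (Newton) starting at ψ = 0.45:
  ψ = 0.450: g = 0.0472, g' = -0.353 → ψ = 0.584
  ψ = 0.584: g = -0.0011, g' = -0.374 → ψ = 0.581
Converged at ψ = 0.581.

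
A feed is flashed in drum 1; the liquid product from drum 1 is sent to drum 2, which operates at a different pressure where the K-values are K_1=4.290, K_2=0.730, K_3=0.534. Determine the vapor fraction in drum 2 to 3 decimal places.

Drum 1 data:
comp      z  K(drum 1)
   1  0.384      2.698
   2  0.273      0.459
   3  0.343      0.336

V/F (drum 2) = 0.461

Drum 1:
Newton iteration, ψ₁⁰ = 0.45:
  ψ₁ = 0.450: g = -0.1504, g' = -0.803 → ψ₁ = 0.263
  ψ₁ = 0.263: g = 0.0029, g' = -0.860 → ψ₁ = 0.266
Converged at ψ₁ = 0.266.
Drum-1 compositions:
  1: x = 0.265, y = 0.714
  2: x = 0.319, y = 0.146
  3: x = 0.417, y = 0.140
Drum-2 feed = drum-1 liquid: z₂ = (0.2645, 0.3189, 0.4166).
Drum 2:
Rachford–Rice: g(ψ₂) = Σ zᵢ(Kᵢ−1)/(1+ψ₂(Kᵢ−1)) = 0.
g(0) = ΣzᵢKᵢ − 1 = 0.590 and g(1) = 1 − Σzᵢ/Kᵢ = -0.279, so a root lies in (0, 1).
Newton–Raphson from ψ₂ = 0.63:
  ψ₂ = 0.630: g = -0.0953, g' = -0.518 → ψ₂ = 0.446
  ψ₂ = 0.446: g = 0.0097, g' = -0.644 → ψ₂ = 0.461
Converged at ψ₂ = 0.461.
  1: x = 0.105, y = 0.451
  2: x = 0.364, y = 0.266
  3: x = 0.531, y = 0.283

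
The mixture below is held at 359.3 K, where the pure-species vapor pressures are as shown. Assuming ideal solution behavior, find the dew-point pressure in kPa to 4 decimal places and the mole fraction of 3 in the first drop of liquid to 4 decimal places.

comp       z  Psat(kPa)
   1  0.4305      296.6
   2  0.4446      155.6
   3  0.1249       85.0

At the dew point ψ → 1, so Σzᵢ/Kᵢ = 1 with Kᵢ = Pᵢˢᵃᵗ/P ⇒ 1/P = Σzᵢ/Pᵢˢᵃᵗ.
1/P = 0.4305/296.6 + 0.4446/155.6 + 0.1249/85.0 = 0.0057782 ⇒ P = 173.0646 kPa
xᵢ = zᵢP/Pᵢˢᵃᵗ ⇒ x_3 = 0.1249·173.0646/85.0 = 0.2543

Pdew = 173.0646 kPa, x_3 = 0.2543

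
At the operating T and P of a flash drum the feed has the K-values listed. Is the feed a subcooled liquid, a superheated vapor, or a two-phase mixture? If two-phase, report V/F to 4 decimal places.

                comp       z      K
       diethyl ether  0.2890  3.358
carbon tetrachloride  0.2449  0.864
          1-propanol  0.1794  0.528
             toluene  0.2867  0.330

ΣzᵢKᵢ = 1.3714; Σzᵢ/Kᵢ = 1.5781.
Both exceed 1, so a two-phase solution exists.
Let ψ = V/F and solve Σ zᵢ(Kᵢ−1)/(1+ψ(Kᵢ−1)) = 0.
Newton iteration, ψ⁰ = 0.69:
  ψ = 0.6900: g = -0.26017, g' = -0.7714 → ψ = 0.3527
  ψ = 0.3527: g = -0.01608, g' = -0.7621 → ψ = 0.3316
  ψ = 0.3316: g = 0.00018, g' = -0.7799 → ψ = 0.3319
Converged at ψ = 0.3319.

two-phase, V/F = 0.3319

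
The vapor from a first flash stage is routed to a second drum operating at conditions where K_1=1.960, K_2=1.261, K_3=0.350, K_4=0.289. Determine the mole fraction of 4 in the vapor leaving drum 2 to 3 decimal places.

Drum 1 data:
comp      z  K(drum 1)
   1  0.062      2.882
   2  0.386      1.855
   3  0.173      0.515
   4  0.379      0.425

Drum 1:
Newton–Raphson from ψ₁ = 0.5:
  ψ₁ = 0.500: g = -0.1253, g' = -0.515 → ψ₁ = 0.256
  ψ₁ = 0.256: g = -0.0021, g' = -0.515 → ψ₁ = 0.252
Converged at ψ₁ = 0.252.
Drum-1 compositions:
  1: x = 0.042, y = 0.121
  2: x = 0.317, y = 0.589
  3: x = 0.197, y = 0.102
  4: x = 0.443, y = 0.188
Drum-2 feed = drum-1 vapor: z₂ = (0.1211, 0.5889, 0.1015, 0.1884).
Drum 2:
Material balance + equilibrium reduce to Σ zᵢ(Kᵢ−1)/(1+ψ₂(Kᵢ−1)) = 0.
Feasibility: ΣzᵢKᵢ = 1.070, Σzᵢ/Kᵢ = 1.471 — both > 1, two phases present.
Newton iteration, ψ₂⁰ = 0.46:
  ψ₂ = 0.460: g = -0.0753, g' = -0.383 → ψ₂ = 0.263
  ψ₂ = 0.263: g = -0.0079, g' = -0.313 → ψ₂ = 0.238
Converged at ψ₂ = 0.238.
  1: x = 0.099, y = 0.193
  2: x = 0.554, y = 0.699
  3: x = 0.120, y = 0.042
  4: x = 0.227, y = 0.066

y_4 (drum 2) = 0.066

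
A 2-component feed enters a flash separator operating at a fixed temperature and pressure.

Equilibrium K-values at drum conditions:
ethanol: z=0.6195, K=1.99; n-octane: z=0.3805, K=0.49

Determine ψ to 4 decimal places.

Material balance + equilibrium reduce to Σ zᵢ(Kᵢ−1)/(1+ψ(Kᵢ−1)) = 0.
Check two-phase: ΣzᵢKᵢ = 1.4193 > 1 and Σzᵢ/Kᵢ = 1.0878 > 1, so g(0) = 0.4193 > 0 and g(1) = -0.0878 < 0.
Binary case is linear: z₁(K₁−1)(1+ψ(K₂−1)) + z₂(K₂−1)(1+ψ(K₁−1)) = 0
⇒ ψ = [z₁(K₁−1)+z₂(K₂−1)] / [−(K₁−1)(K₂−1)] = 0.41925/0.50490 = 0.8304

ψ = 0.8304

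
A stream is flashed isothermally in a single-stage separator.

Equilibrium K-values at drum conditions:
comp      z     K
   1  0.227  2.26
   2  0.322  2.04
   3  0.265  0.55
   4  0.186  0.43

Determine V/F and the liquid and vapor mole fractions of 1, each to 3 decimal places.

Newton–Raphson from V/F = 0.38:
  V/F = 0.380: g = 0.1543, g' = -0.520 → V/F = 0.676
  V/F = 0.676: g = 0.0070, g' = -0.496 → V/F = 0.691
Converged at V/F = 0.691.
Compositions from xᵢ = zᵢ/(1+V/F(Kᵢ−1)), yᵢ = Kᵢxᵢ:
  1: x = 0.121, y = 0.274
  2: x = 0.187, y = 0.382
  3: x = 0.384, y = 0.211
  4: x = 0.307, y = 0.132

V/F = 0.691, x_1 = 0.121, y_1 = 0.274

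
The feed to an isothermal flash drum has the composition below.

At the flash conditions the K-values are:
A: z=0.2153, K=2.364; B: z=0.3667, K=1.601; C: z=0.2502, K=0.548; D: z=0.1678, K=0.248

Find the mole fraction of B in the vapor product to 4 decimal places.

y_B = 0.4531

Let ψ = V/F and solve Σ zᵢ(Kᵢ−1)/(1+ψ(Kᵢ−1)) = 0.
Feasibility: ΣzᵢKᵢ = 1.2748, Σzᵢ/Kᵢ = 1.4533 — both > 1, two phases present.
Iterate (Newton) starting at ψ = 0.63:
  ψ = 0.6300: g = -0.08010, g' = -0.6281 → ψ = 0.5025
  ψ = 0.5025: g = -0.00564, g' = -0.5499 → ψ = 0.4922
Converged at ψ = 0.4922.
Compositions from xᵢ = zᵢ/(1+ψ(Kᵢ−1)), yᵢ = Kᵢxᵢ:
  A: x = 0.1288, y = 0.3045
  B: x = 0.2830, y = 0.4531
  C: x = 0.3218, y = 0.1763
  D: x = 0.2664, y = 0.0661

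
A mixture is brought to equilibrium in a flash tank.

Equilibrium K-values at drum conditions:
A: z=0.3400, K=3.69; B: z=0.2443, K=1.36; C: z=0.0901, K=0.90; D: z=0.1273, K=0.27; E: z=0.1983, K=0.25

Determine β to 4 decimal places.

β = 0.5758

Newton iteration, β⁰ = 0.37:
  β = 0.3700: g = 0.19347, g' = -0.9846 → β = 0.5665
  β = 0.5665: g = 0.00883, g' = -0.9435 → β = 0.5758
Converged at β = 0.5758.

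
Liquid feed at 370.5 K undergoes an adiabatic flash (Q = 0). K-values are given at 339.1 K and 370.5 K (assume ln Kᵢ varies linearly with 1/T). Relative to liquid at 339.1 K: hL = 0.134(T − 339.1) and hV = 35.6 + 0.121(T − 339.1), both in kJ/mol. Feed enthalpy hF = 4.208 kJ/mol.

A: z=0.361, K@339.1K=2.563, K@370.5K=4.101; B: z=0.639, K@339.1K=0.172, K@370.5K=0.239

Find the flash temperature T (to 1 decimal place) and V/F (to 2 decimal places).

Adiabatic flash: solve Rachford–Rice at each trial T, then check hF = ψ·hV(T) + (1−ψ)·hL(T).
  T = 339.1 K: K = (2.563, 0.172), RR gives ψ = 0.027, H_out = 0.967 kJ/mol
  T = 370.5 K: K = (4.101, 0.239), RR gives ψ = 0.268, H_out = 13.650 kJ/mol
  T = 354.8 K: K = (3.276, 0.204), RR gives ψ = 0.173, H_out = 8.223 kJ/mol
  T = 347.0 K: K = (2.908, 0.188), RR gives ψ = 0.110, H_out = 4.949 kJ/mol
  T = 343.1 K: K = (2.734, 0.180), RR gives ψ = 0.072, H_out = 3.087 kJ/mol
  T = 345.1 K: K = (2.822, 0.184), RR gives ψ = 0.092, H_out = 4.064 kJ/mol
Linear interpolation between T = 345.1 (H_out = 4.064) and T = 347.0 (H_out = 4.949) on hF = 4.208 gives T ≈ 345.4 K, at which ψ = 0.09.

T = 345.4 K, V/F = 0.09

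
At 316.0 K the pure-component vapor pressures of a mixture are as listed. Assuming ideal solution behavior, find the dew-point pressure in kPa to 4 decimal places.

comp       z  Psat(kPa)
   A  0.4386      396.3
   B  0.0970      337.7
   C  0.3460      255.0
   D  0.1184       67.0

Pdew = 221.3368 kPa

At the dew point ψ → 1, so Σzᵢ/Kᵢ = 1 with Kᵢ = Pᵢˢᵃᵗ/P ⇒ 1/P = Σzᵢ/Pᵢˢᵃᵗ.
1/P = 0.4386/396.3 + 0.0970/337.7 + 0.3460/255.0 + 0.1184/67.0 = 0.0045180 ⇒ P = 221.3368 kPa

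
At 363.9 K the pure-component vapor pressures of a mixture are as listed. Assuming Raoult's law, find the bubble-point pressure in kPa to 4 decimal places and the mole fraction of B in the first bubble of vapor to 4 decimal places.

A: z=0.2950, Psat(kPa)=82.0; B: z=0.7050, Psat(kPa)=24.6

At the bubble point ψ → 0, so ΣzᵢKᵢ = 1 with Kᵢ = Pᵢˢᵃᵗ/P ⇒ P = ΣzᵢPᵢˢᵃᵗ.
P = 0.2950·82.0 + 0.7050·24.6 = 41.5330 kPa
yᵢ = zᵢPᵢˢᵃᵗ/P ⇒ y_B = 0.7050·24.6/41.5330 = 0.4176

Pbub = 41.5330 kPa, y_B = 0.4176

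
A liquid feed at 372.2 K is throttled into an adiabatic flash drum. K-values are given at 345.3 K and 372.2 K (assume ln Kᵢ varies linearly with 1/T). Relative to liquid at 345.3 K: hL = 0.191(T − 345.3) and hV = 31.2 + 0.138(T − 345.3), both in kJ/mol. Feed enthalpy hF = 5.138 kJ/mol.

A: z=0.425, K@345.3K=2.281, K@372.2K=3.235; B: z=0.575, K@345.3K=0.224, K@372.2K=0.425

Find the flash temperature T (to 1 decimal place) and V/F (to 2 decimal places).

T = 348.5 K, V/F = 0.15

Adiabatic flash: solve Rachford–Rice at each trial T, then check hF = ψ·hV(T) + (1−ψ)·hL(T).
  T = 345.3 K: K = (2.281, 0.224), RR gives ψ = 0.099, H_out = 3.083 kJ/mol
  T = 372.2 K: K = (3.235, 0.425), RR gives ψ = 0.482, H_out = 19.485 kJ/mol
  T = 358.8 K: K = (2.736, 0.313), RR gives ψ = 0.287, H_out = 11.331 kJ/mol
  T = 352.1 K: K = (2.504, 0.266), RR gives ψ = 0.197, H_out = 7.362 kJ/mol
  T = 348.7 K: K = (2.391, 0.244), RR gives ψ = 0.149, H_out = 5.271 kJ/mol
  T = 347.0 K: K = (2.336, 0.234), RR gives ψ = 0.124, H_out = 4.191 kJ/mol
Linear interpolation between T = 347.0 (H_out = 4.191) and T = 348.7 (H_out = 5.271) on hF = 5.138 gives T ≈ 348.5 K, at which ψ = 0.15.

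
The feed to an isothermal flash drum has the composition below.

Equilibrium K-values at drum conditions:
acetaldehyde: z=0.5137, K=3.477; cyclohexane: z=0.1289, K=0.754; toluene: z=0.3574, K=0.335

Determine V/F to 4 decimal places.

V/F = 0.6821

Material balance + equilibrium reduce to Σ zᵢ(Kᵢ−1)/(1+V/F(Kᵢ−1)) = 0.
Feasibility: ΣzᵢKᵢ = 2.0031, Σzᵢ/Kᵢ = 1.3856 — both > 1, two phases present.
Iterate (Newton) starting at V/F = 0.46:
  V/F = 0.4600: g = 0.21659, g' = -1.0266 → V/F = 0.6710
  V/F = 0.6710: g = 0.01086, g' = -0.9713 → V/F = 0.6822
  V/F = 0.6822: g = -0.00003, g' = -0.9764 → V/F = 0.6821
Converged at V/F = 0.6821.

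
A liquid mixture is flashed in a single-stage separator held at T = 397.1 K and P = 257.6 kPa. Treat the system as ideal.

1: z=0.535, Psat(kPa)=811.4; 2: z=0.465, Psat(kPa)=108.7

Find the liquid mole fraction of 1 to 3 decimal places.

Raoult's law: Kᵢ = Pᵢˢᵃᵗ/P = Pᵢˢᵃᵗ/257.6.
  K_1 = 811.4/257.6 = 3.14984, K_2 = 108.7/257.6 = 0.42197
Iterate (Newton) starting at ψ = 0.41:
  ψ = 0.410: g = 0.2591, g' = -0.965 → ψ = 0.678
  ψ = 0.678: g = 0.0257, g' = -0.830 → ψ = 0.709
Converged at ψ = 0.709.
Compositions from xᵢ = zᵢ/(1+ψ(Kᵢ−1)), yᵢ = Kᵢxᵢ:
  1: x = 0.212, y = 0.667
  2: x = 0.788, y = 0.333

x_1 = 0.212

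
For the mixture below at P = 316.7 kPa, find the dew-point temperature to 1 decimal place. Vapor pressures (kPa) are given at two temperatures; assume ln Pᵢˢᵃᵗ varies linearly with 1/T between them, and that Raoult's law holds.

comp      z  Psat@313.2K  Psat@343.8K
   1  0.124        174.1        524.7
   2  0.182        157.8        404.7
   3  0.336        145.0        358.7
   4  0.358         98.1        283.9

T = 340.8 K

Dew-point temperature: Σzᵢ·P/Pᵢˢᵃᵗ(T) = 1. Interpolate ln Pᵢˢᵃᵗ = aᵢ + bᵢ/T.
  T = 313.2 K: ΣzᵢP/Pᵢˢᵃᵗ = 2.4804
  T = 343.8 K: ΣzᵢP/Pᵢˢᵃᵗ = 0.9133
  T = 328.5 K: ΣzᵢP/Pᵢˢᵃᵗ = 1.4694
  T = 336.1 K: ΣzᵢP/Pᵢˢᵃᵗ = 1.1538
  T = 340.0 K: ΣzᵢP/Pᵢˢᵃᵗ = 1.0236
  T = 341.9 K: ΣzᵢP/Pᵢˢᵃᵗ = 0.9665
Interpolating between 340.0 K and 341.9 K gives T ≈ 340.8 K.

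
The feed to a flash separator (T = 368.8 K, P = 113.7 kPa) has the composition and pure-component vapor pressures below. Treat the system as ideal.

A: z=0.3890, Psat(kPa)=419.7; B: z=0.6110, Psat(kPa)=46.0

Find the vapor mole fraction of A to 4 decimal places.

Raoult's law: Kᵢ = Pᵢˢᵃᵗ/P = Pᵢˢᵃᵗ/113.7.
  K_A = 419.7/113.7 = 3.691293, K_B = 46.0/113.7 = 0.404573
Newton–Raphson from V/F = 0.5:
  V/F = 0.5000: g = -0.07171, g' = -0.9513 → V/F = 0.4246
  V/F = 0.4246: g = 0.00167, g' = -1.0017 → V/F = 0.4263
Converged at V/F = 0.4263.
Compositions from xᵢ = zᵢ/(1+V/F(Kᵢ−1)), yᵢ = Kᵢxᵢ:
  A: x = 0.1812, y = 0.6687
  B: x = 0.8188, y = 0.3313

y_A = 0.6687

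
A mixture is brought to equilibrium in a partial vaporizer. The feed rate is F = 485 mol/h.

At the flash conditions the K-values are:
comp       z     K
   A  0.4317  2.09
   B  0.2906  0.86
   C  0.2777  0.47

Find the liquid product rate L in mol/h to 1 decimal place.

Material balance + equilibrium reduce to Σ zᵢ(Kᵢ−1)/(1+V/F(Kᵢ−1)) = 0.
Check two-phase: ΣzᵢKᵢ = 1.2827 > 1 and Σzᵢ/Kᵢ = 1.1353 > 1, so g(0) = 0.2827 > 0 and g(1) = -0.1353 < 0.
Newton iteration, V/F⁰ = 0.5:
  V/F = 0.5000: g = 0.06057, g' = -0.3659 → V/F = 0.6656
  V/F = 0.6656: g = 0.00045, g' = -0.3654 → V/F = 0.6668
Converged at V/F = 0.6668.
Then V = V/F·F = 0.6668·485 = 323.4 mol/h and L = F − V = 161.6 mol/h.

L = 161.6 mol/h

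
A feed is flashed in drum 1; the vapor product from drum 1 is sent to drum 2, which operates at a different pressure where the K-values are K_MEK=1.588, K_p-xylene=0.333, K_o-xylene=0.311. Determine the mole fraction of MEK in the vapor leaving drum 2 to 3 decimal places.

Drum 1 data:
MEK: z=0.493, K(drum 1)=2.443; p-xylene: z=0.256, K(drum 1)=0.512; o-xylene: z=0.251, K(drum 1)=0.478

y_MEK (drum 2) = 0.850

Drum 1:
Newton–Raphson from ψ₁ = 0.5:
  ψ₁ = 0.500: g = 0.0707, g' = -0.578 → ψ₁ = 0.622
  ψ₁ = 0.622: g = 0.0014, g' = -0.561 → ψ₁ = 0.625
Converged at ψ₁ = 0.625.
Drum-1 compositions:
  MEK: x = 0.259, y = 0.633
  p-xylene: x = 0.368, y = 0.189
  o-xylene: x = 0.372, y = 0.178
Drum-2 feed = drum-1 vapor: z₂ = (0.6334, 0.1886, 0.1780).
Drum 2:
Let ψ₂ = V/F and solve Σ zᵢ(Kᵢ−1)/(1+ψ₂(Kᵢ−1)) = 0.
Feasibility: ΣzᵢKᵢ = 1.124, Σzᵢ/Kᵢ = 1.538 — both > 1, two phases present.
Iterate (Newton) starting at ψ₂ = 0.48:
  ψ₂ = 0.480: g = -0.0778, g' = -0.503 → ψ₂ = 0.325
  ψ₂ = 0.325: g = -0.0061, g' = -0.432 → ψ₂ = 0.311
Converged at ψ₂ = 0.311.
  MEK: x = 0.535, y = 0.850
  p-xylene: x = 0.238, y = 0.079
  o-xylene: x = 0.227, y = 0.070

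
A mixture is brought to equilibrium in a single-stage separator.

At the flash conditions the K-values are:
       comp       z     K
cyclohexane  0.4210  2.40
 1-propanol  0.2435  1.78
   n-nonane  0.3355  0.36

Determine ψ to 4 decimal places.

ψ = 0.7427

Newton iteration, ψ⁰ = 0.44:
  ψ = 0.4400: g = 0.20724, g' = -0.6644 → ψ = 0.7519
  ψ = 0.7519: g = -0.00707, g' = -0.7653 → ψ = 0.7427
Converged at ψ = 0.7427.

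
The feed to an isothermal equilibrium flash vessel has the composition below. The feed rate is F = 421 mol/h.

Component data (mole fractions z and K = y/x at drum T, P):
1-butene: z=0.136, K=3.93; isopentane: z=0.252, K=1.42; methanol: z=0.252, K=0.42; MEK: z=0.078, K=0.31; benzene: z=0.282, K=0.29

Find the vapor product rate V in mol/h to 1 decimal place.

V = 34.7 mol/h

Material balance + equilibrium reduce to Σ zᵢ(Kᵢ−1)/(1+β(Kᵢ−1)) = 0.
Check two-phase: ΣzᵢKᵢ = 1.104 > 1 and Σzᵢ/Kᵢ = 2.036 > 1, so g(0) = 0.104 > 0 and g(1) = -1.036 < 0.
Newton–Raphson from β = 0.5:
  β = 0.500: g = -0.3493, g' = -0.819 → β = 0.073
  β = 0.073: g = 0.0100, g' = -1.124 → β = 0.082
Converged at β = 0.082.
Then V = β·F = 0.0825·421 = 34.7 mol/h and L = F − V = 386.3 mol/h.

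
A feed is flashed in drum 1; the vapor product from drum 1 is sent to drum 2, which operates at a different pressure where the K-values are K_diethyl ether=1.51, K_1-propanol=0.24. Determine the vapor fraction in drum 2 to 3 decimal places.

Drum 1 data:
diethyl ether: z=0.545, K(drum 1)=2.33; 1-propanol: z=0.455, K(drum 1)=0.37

Drum 1:
Let ψ₁ = V/F and solve Σ zᵢ(Kᵢ−1)/(1+ψ₁(Kᵢ−1)) = 0.
Check two-phase: ΣzᵢKᵢ = 1.438 > 1 and Σzᵢ/Kᵢ = 1.464 > 1, so g(0) = 0.438 > 0 and g(1) = -0.464 < 0.
Binary case is linear: z₁(K₁−1)(1+ψ₁(K₂−1)) + z₂(K₂−1)(1+ψ₁(K₁−1)) = 0
⇒ ψ₁ = [z₁(K₁−1)+z₂(K₂−1)] / [−(K₁−1)(K₂−1)] = 0.4382/0.8379 = 0.523
Drum-1 compositions:
  diethyl ether: x = 0.321, y = 0.749
  1-propanol: x = 0.679, y = 0.251
Drum-2 feed = drum-1 vapor: z₂ = (0.7489, 0.2511).
Drum 2:
Rachford–Rice: g(ψ₂) = Σ zᵢ(Kᵢ−1)/(1+ψ₂(Kᵢ−1)) = 0.
g(0) = ΣzᵢKᵢ − 1 = 0.191 and g(1) = 1 − Σzᵢ/Kᵢ = -0.542, so a root lies in (0, 1).
Newton–Raphson from ψ₂ = 0.39:
  ψ₂ = 0.390: g = 0.0474, g' = -0.428 → ψ₂ = 0.501
  ψ₂ = 0.501: g = -0.0037, g' = -0.501 → ψ₂ = 0.493
Converged at ψ₂ = 0.493.
  diethyl ether: x = 0.598, y = 0.904
  1-propanol: x = 0.402, y = 0.096

V/F (drum 2) = 0.493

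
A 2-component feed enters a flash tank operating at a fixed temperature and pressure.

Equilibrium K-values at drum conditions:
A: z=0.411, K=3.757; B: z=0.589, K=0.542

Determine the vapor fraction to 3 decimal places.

ψ = 0.684

Material balance + equilibrium reduce to Σ zᵢ(Kᵢ−1)/(1+ψ(Kᵢ−1)) = 0.
g(0) = ΣzᵢKᵢ − 1 = 0.863 and g(1) = 1 − Σzᵢ/Kᵢ = -0.196, so a root lies in (0, 1).
Binary case is linear: z₁(K₁−1)(1+ψ(K₂−1)) + z₂(K₂−1)(1+ψ(K₁−1)) = 0
⇒ ψ = [z₁(K₁−1)+z₂(K₂−1)] / [−(K₁−1)(K₂−1)] = 0.8634/1.2627 = 0.684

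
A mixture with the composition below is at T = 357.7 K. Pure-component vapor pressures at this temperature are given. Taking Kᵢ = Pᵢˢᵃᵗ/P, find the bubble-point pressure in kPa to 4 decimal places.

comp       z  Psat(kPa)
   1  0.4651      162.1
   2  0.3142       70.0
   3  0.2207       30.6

Pbub = 104.1401 kPa

At the bubble point ψ → 0, so ΣzᵢKᵢ = 1 with Kᵢ = Pᵢˢᵃᵗ/P ⇒ P = ΣzᵢPᵢˢᵃᵗ.
P = 0.4651·162.1 + 0.3142·70.0 + 0.2207·30.6 = 104.1401 kPa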